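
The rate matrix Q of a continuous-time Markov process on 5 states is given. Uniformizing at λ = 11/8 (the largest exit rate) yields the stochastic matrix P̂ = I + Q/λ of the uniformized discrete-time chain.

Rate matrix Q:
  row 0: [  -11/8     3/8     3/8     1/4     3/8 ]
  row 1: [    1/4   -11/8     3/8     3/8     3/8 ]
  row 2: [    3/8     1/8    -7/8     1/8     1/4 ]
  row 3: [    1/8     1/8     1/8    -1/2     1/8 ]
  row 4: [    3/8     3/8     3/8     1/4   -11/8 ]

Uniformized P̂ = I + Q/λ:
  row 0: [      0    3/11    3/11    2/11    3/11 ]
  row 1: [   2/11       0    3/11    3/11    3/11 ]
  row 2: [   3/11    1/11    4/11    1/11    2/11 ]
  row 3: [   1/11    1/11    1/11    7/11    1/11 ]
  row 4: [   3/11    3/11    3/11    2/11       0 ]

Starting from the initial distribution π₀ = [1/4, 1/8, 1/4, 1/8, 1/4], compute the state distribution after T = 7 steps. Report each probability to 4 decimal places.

π = [0.1597, 0.1354, 0.2372, 0.3153, 0.1524]

t=0: π = [0.2500, 0.1250, 0.2500, 0.1250, 0.2500]
t=1: π = [0.1705, 0.1705, 0.2727, 0.2273, 0.1591]
t=2: π = [0.1694, 0.1353, 0.2562, 0.2758, 0.1632]
t=3: π = [0.1641, 0.1391, 0.2459, 0.2962, 0.1548]
t=4: π = [0.1615, 0.1362, 0.2412, 0.3067, 0.1543]
t=5: π = [0.1605, 0.1359, 0.2389, 0.3117, 0.1529]
t=6: π = [0.1599, 0.1355, 0.2378, 0.3141, 0.1526]
t=7: π = [0.1597, 0.1354, 0.2372, 0.3153, 0.1524]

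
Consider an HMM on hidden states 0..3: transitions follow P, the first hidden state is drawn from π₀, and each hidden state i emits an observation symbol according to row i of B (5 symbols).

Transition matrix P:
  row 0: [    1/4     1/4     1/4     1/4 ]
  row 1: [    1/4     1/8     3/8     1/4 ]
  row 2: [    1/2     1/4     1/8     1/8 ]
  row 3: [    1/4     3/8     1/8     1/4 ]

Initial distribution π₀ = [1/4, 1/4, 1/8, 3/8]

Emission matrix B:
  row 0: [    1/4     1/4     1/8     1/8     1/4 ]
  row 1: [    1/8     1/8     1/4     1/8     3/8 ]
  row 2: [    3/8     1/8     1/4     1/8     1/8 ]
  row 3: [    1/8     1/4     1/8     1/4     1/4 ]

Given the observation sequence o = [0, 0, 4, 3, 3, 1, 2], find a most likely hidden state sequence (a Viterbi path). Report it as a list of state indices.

t=0: δ = [6.250e-02, 3.125e-02, 4.688e-02, 4.688e-02]  (obs o_0=0)
t=1: δ = [5.859e-03, 2.197e-03, 5.859e-03, 1.953e-03]  ψ = [2, 3, 0, 0]  (obs o_1=0)
t=2: δ = [7.324e-04, 5.493e-04, 1.831e-04, 3.662e-04]  ψ = [2, 0, 0, 0]  (obs o_2=4)
t=3: δ = [2.289e-05, 2.289e-05, 2.575e-05, 4.578e-05]  ψ = [0, 0, 1, 0]  (obs o_3=3)
t=4: δ = [1.609e-06, 2.146e-06, 1.073e-06, 2.861e-06]  ψ = [2, 3, 1, 3]  (obs o_4=3)
t=5: δ = [1.788e-07, 1.341e-07, 1.006e-07, 1.788e-07]  ψ = [3, 3, 1, 3]  (obs o_5=1)
t=6: δ = [6.286e-09, 1.676e-08, 1.257e-08, 5.588e-09]  ψ = [2, 3, 1, 0]  (obs o_6=2)
backtrack: best end state = 1; path = [0, 2, 0, 3, 3, 3, 1]

path = [0, 2, 0, 3, 3, 3, 1]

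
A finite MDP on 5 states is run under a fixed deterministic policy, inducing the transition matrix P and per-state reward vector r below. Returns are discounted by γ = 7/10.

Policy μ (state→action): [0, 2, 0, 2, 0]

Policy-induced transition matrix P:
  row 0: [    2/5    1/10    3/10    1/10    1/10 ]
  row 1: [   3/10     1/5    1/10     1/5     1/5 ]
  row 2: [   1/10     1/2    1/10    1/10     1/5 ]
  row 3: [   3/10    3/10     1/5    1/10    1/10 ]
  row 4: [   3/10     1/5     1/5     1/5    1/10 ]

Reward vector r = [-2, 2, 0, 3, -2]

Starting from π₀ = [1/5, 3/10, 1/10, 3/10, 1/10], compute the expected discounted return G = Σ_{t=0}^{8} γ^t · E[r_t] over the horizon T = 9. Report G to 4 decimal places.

t=0: π = [0.2000, 0.3000, 0.1000, 0.3000, 0.1000], E[r] = 0.9000, γ^t·E[r] = 0.900000, running G = 0.900000
t=1: π = [0.3000, 0.2400, 0.1800, 0.1400, 0.1400], E[r] = 0.0200, γ^t·E[r] = 0.014000, running G = 0.914000
t=2: π = [0.2940, 0.2380, 0.1880, 0.1380, 0.1420], E[r] = 0.0180, γ^t·E[r] = 0.008820, running G = 0.922820
t=3: π = [0.2918, 0.2408, 0.1868, 0.1380, 0.1426], E[r] = 0.0268, γ^t·E[r] = 0.009192, running G = 0.932012
t=4: π = [0.2918, 0.2407, 0.1864, 0.1383, 0.1428], E[r] = 0.0272, γ^t·E[r] = 0.006526, running G = 0.938538
t=5: π = [0.2919, 0.2406, 0.1865, 0.1383, 0.1427], E[r] = 0.0270, γ^t·E[r] = 0.004533, running G = 0.943071
t=6: π = [0.2919, 0.2406, 0.1865, 0.1383, 0.1427], E[r] = 0.0270, γ^t·E[r] = 0.003172, running G = 0.946243
t=7: π = [0.2919, 0.2406, 0.1865, 0.1383, 0.1427], E[r] = 0.0270, γ^t·E[r] = 0.002221, running G = 0.948464
t=8: π = [0.2919, 0.2406, 0.1865, 0.1383, 0.1427], E[r] = 0.0270, γ^t·E[r] = 0.001555, running G = 0.950018

G = 0.9500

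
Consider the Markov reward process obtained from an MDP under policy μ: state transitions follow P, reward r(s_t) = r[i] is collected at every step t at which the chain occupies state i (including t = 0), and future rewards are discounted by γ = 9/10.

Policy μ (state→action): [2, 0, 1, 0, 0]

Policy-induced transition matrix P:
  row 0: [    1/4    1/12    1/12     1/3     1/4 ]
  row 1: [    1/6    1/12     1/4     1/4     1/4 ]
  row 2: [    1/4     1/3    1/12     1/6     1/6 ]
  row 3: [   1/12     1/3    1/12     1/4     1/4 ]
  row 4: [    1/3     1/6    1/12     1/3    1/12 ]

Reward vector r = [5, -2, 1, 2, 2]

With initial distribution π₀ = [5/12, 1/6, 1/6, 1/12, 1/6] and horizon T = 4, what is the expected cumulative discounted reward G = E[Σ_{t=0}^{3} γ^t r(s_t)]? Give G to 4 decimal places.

G = 6.8092

t=0: π = [0.4167, 0.1667, 0.1667, 0.0833, 0.1667], E[r] = 2.4167, γ^t·E[r] = 2.416667, running G = 2.416667
t=1: π = [0.2361, 0.1597, 0.1111, 0.2847, 0.2083], E[r] = 1.9583, γ^t·E[r] = 1.762500, running G = 4.179167
t=2: π = [0.2066, 0.1997, 0.1100, 0.2778, 0.2060], E[r] = 1.7112, γ^t·E[r] = 1.386094, running G = 5.565260
t=3: π = [0.2042, 0.1974, 0.1166, 0.2752, 0.2065], E[r] = 1.7064, γ^t·E[r] = 1.243934, running G = 6.809194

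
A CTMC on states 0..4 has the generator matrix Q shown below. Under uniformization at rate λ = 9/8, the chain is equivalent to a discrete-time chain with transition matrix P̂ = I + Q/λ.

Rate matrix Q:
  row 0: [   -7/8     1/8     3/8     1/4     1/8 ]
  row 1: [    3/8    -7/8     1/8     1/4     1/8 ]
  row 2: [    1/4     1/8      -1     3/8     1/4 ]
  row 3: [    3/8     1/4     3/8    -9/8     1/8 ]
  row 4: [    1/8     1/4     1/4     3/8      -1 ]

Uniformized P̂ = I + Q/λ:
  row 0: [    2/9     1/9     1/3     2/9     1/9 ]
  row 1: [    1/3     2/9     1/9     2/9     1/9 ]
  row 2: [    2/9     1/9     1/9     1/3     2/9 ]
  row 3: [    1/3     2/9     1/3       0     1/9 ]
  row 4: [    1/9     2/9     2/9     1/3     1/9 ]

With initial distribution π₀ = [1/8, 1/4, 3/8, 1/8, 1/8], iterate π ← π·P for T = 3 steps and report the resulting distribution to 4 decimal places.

t=0: π = [0.1250, 0.2500, 0.3750, 0.1250, 0.1250]
t=1: π = [0.2500, 0.1667, 0.1806, 0.2500, 0.1528]
t=2: π = [0.2515, 0.1744, 0.2392, 0.2037, 0.1312]
t=3: π = [0.2497, 0.1677, 0.2269, 0.2181, 0.1377]

π = [0.2497, 0.1677, 0.2269, 0.2181, 0.1377]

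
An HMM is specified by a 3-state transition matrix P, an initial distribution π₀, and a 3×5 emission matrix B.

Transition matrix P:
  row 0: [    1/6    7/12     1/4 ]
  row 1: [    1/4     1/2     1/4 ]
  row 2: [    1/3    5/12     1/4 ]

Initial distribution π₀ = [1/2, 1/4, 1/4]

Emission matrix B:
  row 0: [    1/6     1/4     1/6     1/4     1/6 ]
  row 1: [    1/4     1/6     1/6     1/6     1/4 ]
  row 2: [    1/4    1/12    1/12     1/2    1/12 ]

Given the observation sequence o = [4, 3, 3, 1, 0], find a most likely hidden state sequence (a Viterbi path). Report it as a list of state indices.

path = [0, 2, 2, 0, 1]

t=0: δ = [8.333e-02, 6.250e-02, 2.083e-02]  (obs o_0=4)
t=1: δ = [3.906e-03, 8.102e-03, 1.042e-02]  ψ = [1, 0, 0]  (obs o_1=3)
t=2: δ = [8.681e-04, 7.234e-04, 1.302e-03]  ψ = [2, 2, 2]  (obs o_2=3)
t=3: δ = [1.085e-04, 9.042e-05, 2.713e-05]  ψ = [2, 2, 2]  (obs o_3=1)
t=4: δ = [3.768e-06, 1.582e-05, 6.782e-06]  ψ = [1, 0, 0]  (obs o_4=0)
backtrack: best end state = 1; path = [0, 2, 2, 0, 1]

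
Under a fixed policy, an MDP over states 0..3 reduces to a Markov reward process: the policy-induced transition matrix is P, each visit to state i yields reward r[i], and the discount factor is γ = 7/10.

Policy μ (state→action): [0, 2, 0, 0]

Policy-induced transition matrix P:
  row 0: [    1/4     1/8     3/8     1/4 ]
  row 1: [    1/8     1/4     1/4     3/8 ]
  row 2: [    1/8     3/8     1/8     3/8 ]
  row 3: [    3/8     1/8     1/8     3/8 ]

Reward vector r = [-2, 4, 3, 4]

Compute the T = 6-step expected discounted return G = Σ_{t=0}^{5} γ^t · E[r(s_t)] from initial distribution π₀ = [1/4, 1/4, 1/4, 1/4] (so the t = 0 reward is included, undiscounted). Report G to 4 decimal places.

G = 6.8938

t=0: π = [0.2500, 0.2500, 0.2500, 0.2500], E[r] = 2.2500, γ^t·E[r] = 2.250000, running G = 2.250000
t=1: π = [0.2188, 0.2188, 0.2188, 0.3438], E[r] = 2.4688, γ^t·E[r] = 1.728125, running G = 3.978125
t=2: π = [0.2383, 0.2070, 0.2070, 0.3477], E[r] = 2.3633, γ^t·E[r] = 1.158008, running G = 5.136133
t=3: π = [0.2417, 0.2026, 0.2104, 0.3452], E[r] = 2.3394, γ^t·E[r] = 0.802399, running G = 5.938532
t=4: π = [0.2415, 0.2029, 0.2108, 0.3448], E[r] = 2.3401, γ^t·E[r] = 0.561870, running G = 6.500401
t=5: π = [0.2414, 0.2031, 0.2107, 0.3448], E[r] = 2.3409, γ^t·E[r] = 0.393441, running G = 6.893842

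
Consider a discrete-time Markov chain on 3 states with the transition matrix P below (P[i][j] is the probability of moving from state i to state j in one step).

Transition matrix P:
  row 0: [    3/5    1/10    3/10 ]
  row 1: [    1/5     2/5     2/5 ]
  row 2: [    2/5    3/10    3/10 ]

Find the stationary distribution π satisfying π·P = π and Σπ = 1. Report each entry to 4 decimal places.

Balance equations π_j = Σ_i π_i·P[i][j]:
  π_0 = 3/5·π_0 + 1/5·π_1 + 2/5·π_2
  π_1 = 1/10·π_0 + 2/5·π_1 + 3/10·π_2
  normalize: π_0 + π_1 + π_2 = 1
Solving the linear system gives exactly π = [15/34, 4/17, 11/34].

π = [0.4412, 0.2353, 0.3235]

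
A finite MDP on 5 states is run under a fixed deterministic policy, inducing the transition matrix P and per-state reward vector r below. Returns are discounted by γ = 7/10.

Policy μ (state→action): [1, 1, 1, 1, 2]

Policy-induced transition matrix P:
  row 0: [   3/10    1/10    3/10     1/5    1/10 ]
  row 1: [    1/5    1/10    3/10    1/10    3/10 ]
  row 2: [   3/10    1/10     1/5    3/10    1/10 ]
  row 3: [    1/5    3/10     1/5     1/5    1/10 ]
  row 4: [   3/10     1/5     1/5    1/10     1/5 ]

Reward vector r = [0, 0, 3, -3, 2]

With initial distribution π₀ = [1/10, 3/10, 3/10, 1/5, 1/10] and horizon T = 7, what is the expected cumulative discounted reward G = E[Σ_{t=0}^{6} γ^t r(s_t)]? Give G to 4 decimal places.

t=0: π = [0.1000, 0.3000, 0.3000, 0.2000, 0.1000], E[r] = 0.5000, γ^t·E[r] = 0.500000, running G = 0.500000
t=1: π = [0.2500, 0.1500, 0.2400, 0.1900, 0.1700], E[r] = 0.4900, γ^t·E[r] = 0.343000, running G = 0.843000
t=2: π = [0.2660, 0.1550, 0.2400, 0.1920, 0.1470], E[r] = 0.4380, γ^t·E[r] = 0.214620, running G = 1.057620
t=3: π = [0.2653, 0.1531, 0.2421, 0.1938, 0.1457], E[r] = 0.4363, γ^t·E[r] = 0.149651, running G = 1.207271
t=4: π = [0.2653, 0.1533, 0.2418, 0.1943, 0.1452], E[r] = 0.4329, γ^t·E[r] = 0.103942, running G = 1.311213
t=5: π = [0.2652, 0.1534, 0.2419, 0.1943, 0.1452], E[r] = 0.4330, γ^t·E[r] = 0.072769, running G = 1.383981
t=6: π = [0.2652, 0.1534, 0.2419, 0.1943, 0.1452], E[r] = 0.4330, γ^t·E[r] = 0.050941, running G = 1.434922

G = 1.4349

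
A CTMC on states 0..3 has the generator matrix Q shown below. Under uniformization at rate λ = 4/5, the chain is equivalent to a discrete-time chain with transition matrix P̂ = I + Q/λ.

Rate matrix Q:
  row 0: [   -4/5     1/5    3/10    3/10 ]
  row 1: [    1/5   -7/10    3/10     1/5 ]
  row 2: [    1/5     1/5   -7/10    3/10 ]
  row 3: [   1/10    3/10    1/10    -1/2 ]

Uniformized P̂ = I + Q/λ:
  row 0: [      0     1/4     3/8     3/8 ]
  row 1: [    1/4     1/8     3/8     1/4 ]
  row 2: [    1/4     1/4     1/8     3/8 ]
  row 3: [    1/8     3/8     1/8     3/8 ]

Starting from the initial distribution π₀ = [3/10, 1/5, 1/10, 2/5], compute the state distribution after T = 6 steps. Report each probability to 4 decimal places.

π = [0.1658, 0.2603, 0.2315, 0.3425]

t=0: π = [0.3000, 0.2000, 0.1000, 0.4000]
t=1: π = [0.1250, 0.2750, 0.2500, 0.3500]
t=2: π = [0.1750, 0.2594, 0.2250, 0.3406]
t=3: π = [0.1637, 0.2602, 0.2336, 0.3426]
t=4: π = [0.1663, 0.2603, 0.2310, 0.3425]
t=5: π = [0.1656, 0.2603, 0.2316, 0.3425]
t=6: π = [0.1658, 0.2603, 0.2315, 0.3425]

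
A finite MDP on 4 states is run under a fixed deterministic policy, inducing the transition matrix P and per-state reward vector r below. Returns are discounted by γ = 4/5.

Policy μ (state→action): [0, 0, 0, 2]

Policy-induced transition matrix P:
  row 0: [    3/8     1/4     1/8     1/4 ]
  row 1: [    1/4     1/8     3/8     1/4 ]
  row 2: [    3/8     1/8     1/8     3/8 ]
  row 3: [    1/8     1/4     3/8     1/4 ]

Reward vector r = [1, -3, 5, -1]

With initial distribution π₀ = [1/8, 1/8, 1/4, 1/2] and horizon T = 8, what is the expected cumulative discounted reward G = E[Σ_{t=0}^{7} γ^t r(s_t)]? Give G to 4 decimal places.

G = 2.6101

t=0: π = [0.1250, 0.1250, 0.2500, 0.5000], E[r] = 0.5000, γ^t·E[r] = 0.500000, running G = 0.500000
t=1: π = [0.2344, 0.2031, 0.2813, 0.2813], E[r] = 0.7500, γ^t·E[r] = 0.600000, running G = 1.100000
t=2: π = [0.2793, 0.1895, 0.2461, 0.2852], E[r] = 0.6563, γ^t·E[r] = 0.420000, running G = 1.520000
t=3: π = [0.2800, 0.1956, 0.2437, 0.2808], E[r] = 0.6309, γ^t·E[r] = 0.323000, running G = 1.843000
t=4: π = [0.2804, 0.1951, 0.2441, 0.2805], E[r] = 0.6350, γ^t·E[r] = 0.260100, running G = 2.103100
t=5: π = [0.2805, 0.1951, 0.2439, 0.2805], E[r] = 0.6341, γ^t·E[r] = 0.207790, running G = 2.310890
t=6: π = [0.2805, 0.1951, 0.2439, 0.2805], E[r] = 0.6341, γ^t·E[r] = 0.166235, running G = 2.477125
t=7: π = [0.2805, 0.1951, 0.2439, 0.2805], E[r] = 0.6342, γ^t·E[r] = 0.132991, running G = 2.610116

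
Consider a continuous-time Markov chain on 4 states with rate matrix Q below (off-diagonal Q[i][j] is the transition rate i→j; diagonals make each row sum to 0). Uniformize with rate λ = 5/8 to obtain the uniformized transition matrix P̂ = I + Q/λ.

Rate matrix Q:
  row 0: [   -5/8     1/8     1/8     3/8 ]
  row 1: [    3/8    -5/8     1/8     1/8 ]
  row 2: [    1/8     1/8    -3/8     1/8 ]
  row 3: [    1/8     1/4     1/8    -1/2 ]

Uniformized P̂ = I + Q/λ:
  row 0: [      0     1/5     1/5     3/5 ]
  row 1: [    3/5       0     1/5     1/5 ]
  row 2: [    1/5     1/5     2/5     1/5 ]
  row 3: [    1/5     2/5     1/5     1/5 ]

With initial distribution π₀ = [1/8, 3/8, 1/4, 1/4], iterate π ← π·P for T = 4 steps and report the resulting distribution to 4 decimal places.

t=0: π = [0.1250, 0.3750, 0.2500, 0.2500]
t=1: π = [0.3250, 0.1750, 0.2500, 0.2500]
t=2: π = [0.2050, 0.2150, 0.2500, 0.3300]
t=3: π = [0.2450, 0.2230, 0.2500, 0.2820]
t=4: π = [0.2402, 0.2118, 0.2500, 0.2980]

π = [0.2402, 0.2118, 0.2500, 0.2980]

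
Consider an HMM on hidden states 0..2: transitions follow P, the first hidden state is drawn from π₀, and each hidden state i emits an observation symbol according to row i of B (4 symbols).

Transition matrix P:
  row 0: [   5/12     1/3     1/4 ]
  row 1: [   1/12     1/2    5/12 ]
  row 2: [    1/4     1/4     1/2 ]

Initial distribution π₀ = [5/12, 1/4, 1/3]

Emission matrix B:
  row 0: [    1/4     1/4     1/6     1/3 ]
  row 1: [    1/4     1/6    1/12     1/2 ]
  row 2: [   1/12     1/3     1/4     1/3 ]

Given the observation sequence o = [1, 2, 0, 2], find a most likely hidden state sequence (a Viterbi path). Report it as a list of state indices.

path = [2, 2, 1, 2]

t=0: δ = [1.042e-01, 4.167e-02, 1.111e-01]  (obs o_0=1)
t=1: δ = [7.234e-03, 2.894e-03, 1.389e-02]  ψ = [0, 0, 2]  (obs o_1=2)
t=2: δ = [8.681e-04, 8.681e-04, 5.787e-04]  ψ = [2, 2, 2]  (obs o_2=0)
t=3: δ = [6.028e-05, 3.617e-05, 9.042e-05]  ψ = [0, 1, 1]  (obs o_3=2)
backtrack: best end state = 2; path = [2, 2, 1, 2]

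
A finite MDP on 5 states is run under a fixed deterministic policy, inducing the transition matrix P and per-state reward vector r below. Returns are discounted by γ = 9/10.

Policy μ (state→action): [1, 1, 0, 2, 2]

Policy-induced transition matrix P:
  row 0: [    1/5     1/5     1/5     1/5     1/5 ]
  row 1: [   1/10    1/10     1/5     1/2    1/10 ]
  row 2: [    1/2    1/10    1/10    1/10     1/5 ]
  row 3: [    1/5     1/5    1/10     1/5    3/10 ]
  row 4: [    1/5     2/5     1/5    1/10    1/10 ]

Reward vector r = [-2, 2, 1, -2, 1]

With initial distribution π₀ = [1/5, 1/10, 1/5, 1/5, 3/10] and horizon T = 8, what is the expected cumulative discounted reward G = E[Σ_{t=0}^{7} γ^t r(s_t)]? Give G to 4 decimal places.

G = -0.7853

t=0: π = [0.2000, 0.1000, 0.2000, 0.2000, 0.3000], E[r] = -0.1000, γ^t·E[r] = -0.100000, running G = -0.100000
t=1: π = [0.2500, 0.2300, 0.1600, 0.1800, 0.1800], E[r] = -0.0600, γ^t·E[r] = -0.054000, running G = -0.154000
t=2: π = [0.2250, 0.1970, 0.1660, 0.2350, 0.1770], E[r] = -0.1830, γ^t·E[r] = -0.148230, running G = -0.302230
t=3: π = [0.2301, 0.1991, 0.1599, 0.2248, 0.1861], E[r] = -0.1656, γ^t·E[r] = -0.120722, running G = -0.422952
t=4: π = [0.2281, 0.2013, 0.1615, 0.2251, 0.1840], E[r] = -0.1583, γ^t·E[r] = -0.103828, running G = -0.526780
t=5: π = [0.2283, 0.2005, 0.1613, 0.2258, 0.1840], E[r] = -0.1620, γ^t·E[r] = -0.095668, running G = -0.622448
t=6: π = [0.2283, 0.2006, 0.1613, 0.2256, 0.1841], E[r] = -0.1613, γ^t·E[r] = -0.085719, running G = -0.708168
t=7: π = [0.2283, 0.2006, 0.1613, 0.2256, 0.1841], E[r] = -0.1613, γ^t·E[r] = -0.077129, running G = -0.785297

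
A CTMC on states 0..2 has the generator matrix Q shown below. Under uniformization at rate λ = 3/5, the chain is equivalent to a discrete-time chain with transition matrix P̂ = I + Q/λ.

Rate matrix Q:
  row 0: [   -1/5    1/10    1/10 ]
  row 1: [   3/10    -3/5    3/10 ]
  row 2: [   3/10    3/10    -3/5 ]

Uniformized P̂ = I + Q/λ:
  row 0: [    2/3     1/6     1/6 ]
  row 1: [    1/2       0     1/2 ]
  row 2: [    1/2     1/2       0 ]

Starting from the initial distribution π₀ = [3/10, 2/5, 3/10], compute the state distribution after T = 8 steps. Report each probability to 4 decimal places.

π = [0.6000, 0.2002, 0.1998]

t=0: π = [0.3000, 0.4000, 0.3000]
t=1: π = [0.5500, 0.2000, 0.2500]
t=2: π = [0.5917, 0.2167, 0.1917]
t=3: π = [0.5986, 0.1944, 0.2069]
t=4: π = [0.5998, 0.2032, 0.1970]
t=5: π = [0.6000, 0.1985, 0.2016]
t=6: π = [0.6000, 0.2008, 0.1992]
t=7: π = [0.6000, 0.1996, 0.2004]
t=8: π = [0.6000, 0.2002, 0.1998]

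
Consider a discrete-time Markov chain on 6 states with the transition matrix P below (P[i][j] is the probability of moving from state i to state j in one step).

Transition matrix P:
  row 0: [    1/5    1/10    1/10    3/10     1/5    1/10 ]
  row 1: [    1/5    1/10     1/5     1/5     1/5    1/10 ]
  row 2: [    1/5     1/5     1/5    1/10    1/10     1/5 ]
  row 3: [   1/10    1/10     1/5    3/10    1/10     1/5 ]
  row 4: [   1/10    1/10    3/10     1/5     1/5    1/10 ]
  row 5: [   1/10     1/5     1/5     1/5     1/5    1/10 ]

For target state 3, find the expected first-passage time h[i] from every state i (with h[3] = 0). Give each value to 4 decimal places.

First-step conditioning: h[3] = 0; for i ≠ 3, h[i] = 1 + Σ_k P[i][k]·h[k].
  h[0] = 1 + 1/5·h[0] + 1/10·h[1] + 1/10·h[2] + 1/5·h[4] + 1/10·h[5]
  h[1] = 1 + 1/5·h[0] + 1/10·h[1] + 1/5·h[2] + 1/5·h[4] + 1/10·h[5]
  h[2] = 1 + 1/5·h[0] + 1/5·h[1] + 1/5·h[2] + 1/10·h[4] + 1/5·h[5]
  h[4] = 1 + 1/10·h[0] + 1/10·h[1] + 3/10·h[2] + 1/5·h[4] + 1/10·h[5]
  h[5] = 1 + 1/10·h[0] + 1/5·h[1] + 1/5·h[2] + 1/5·h[4] + 1/10·h[5]
Solving the 5×5 linear system over states ≠ 3 gives exactly h = [89900/19887, 101000/19887, 37000/6629, 0, 4910/947, 102110/19887] (h[3] = 0 is the target).

h = [4.5205, 5.0787, 5.5815, 0.0000, 5.1848, 5.1345]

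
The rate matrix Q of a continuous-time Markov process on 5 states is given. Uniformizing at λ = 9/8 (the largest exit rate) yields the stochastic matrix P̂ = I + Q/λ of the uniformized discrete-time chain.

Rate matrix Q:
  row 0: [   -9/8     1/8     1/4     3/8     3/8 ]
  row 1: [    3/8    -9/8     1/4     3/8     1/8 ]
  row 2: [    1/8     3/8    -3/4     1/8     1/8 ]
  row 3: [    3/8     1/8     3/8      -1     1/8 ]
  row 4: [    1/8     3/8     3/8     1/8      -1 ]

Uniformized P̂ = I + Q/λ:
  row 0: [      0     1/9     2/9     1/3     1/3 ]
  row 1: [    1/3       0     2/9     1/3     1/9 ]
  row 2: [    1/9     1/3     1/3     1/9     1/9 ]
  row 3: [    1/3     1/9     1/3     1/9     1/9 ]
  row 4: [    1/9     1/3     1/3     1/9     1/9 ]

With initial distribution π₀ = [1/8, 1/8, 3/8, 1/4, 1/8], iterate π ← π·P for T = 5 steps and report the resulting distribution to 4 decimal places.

π = [0.1762, 0.1886, 0.2928, 0.1921, 0.1502]

t=0: π = [0.1250, 0.1250, 0.3750, 0.2500, 0.1250]
t=1: π = [0.1806, 0.2083, 0.3056, 0.1667, 0.1389]
t=2: π = [0.1744, 0.1867, 0.2901, 0.1975, 0.1512]
t=3: π = [0.1771, 0.1884, 0.2932, 0.1914, 0.1499]
t=4: π = [0.1758, 0.1886, 0.2927, 0.1923, 0.1505]
t=5: π = [0.1762, 0.1886, 0.2928, 0.1921, 0.1502]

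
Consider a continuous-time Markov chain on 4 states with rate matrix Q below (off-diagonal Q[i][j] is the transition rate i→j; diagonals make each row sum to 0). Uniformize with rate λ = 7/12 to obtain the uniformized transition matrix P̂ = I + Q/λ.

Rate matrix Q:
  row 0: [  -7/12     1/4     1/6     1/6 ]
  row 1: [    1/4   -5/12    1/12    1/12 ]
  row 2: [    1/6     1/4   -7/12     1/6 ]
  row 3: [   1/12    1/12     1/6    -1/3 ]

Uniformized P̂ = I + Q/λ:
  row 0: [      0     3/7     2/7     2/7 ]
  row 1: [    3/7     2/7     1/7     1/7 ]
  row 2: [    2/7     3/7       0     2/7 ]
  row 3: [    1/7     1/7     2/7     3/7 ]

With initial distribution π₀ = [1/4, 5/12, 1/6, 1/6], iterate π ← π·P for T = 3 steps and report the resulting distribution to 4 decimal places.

t=0: π = [0.2500, 0.4167, 0.1667, 0.1667]
t=1: π = [0.2500, 0.3214, 0.1786, 0.2500]
t=2: π = [0.2245, 0.3112, 0.1888, 0.2755]
t=3: π = [0.2267, 0.3054, 0.1873, 0.2806]

π = [0.2267, 0.3054, 0.1873, 0.2806]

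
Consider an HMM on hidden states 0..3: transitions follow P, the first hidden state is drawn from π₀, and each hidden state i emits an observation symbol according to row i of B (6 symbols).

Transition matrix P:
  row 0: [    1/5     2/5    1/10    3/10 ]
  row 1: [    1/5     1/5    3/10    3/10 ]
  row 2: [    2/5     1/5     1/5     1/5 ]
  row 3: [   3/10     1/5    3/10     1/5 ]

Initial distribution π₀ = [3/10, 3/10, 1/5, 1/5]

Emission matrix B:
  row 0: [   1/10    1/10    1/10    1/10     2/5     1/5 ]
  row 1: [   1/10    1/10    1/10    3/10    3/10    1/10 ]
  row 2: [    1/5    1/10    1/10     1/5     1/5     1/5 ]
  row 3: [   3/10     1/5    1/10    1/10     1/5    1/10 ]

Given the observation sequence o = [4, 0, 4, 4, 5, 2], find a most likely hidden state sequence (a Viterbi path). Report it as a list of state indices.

path = [0, 3, 0, 1, 2, 0]

t=0: δ = [1.200e-01, 9.000e-02, 4.000e-02, 4.000e-02]  (obs o_0=4)
t=1: δ = [2.400e-03, 4.800e-03, 5.400e-03, 1.080e-02]  ψ = [0, 0, 1, 0]  (obs o_1=0)
t=2: δ = [1.296e-03, 6.480e-04, 6.480e-04, 4.320e-04]  ψ = [3, 3, 3, 3]  (obs o_2=4)
t=3: δ = [1.037e-04, 1.555e-04, 3.888e-05, 7.776e-05]  ψ = [0, 0, 1, 0]  (obs o_3=4)
t=4: δ = [6.221e-06, 4.147e-06, 9.331e-06, 4.666e-06]  ψ = [1, 0, 1, 1]  (obs o_4=5)
t=5: δ = [3.732e-07, 2.488e-07, 1.866e-07, 1.866e-07]  ψ = [2, 0, 2, 0]  (obs o_5=2)
backtrack: best end state = 0; path = [0, 3, 0, 1, 2, 0]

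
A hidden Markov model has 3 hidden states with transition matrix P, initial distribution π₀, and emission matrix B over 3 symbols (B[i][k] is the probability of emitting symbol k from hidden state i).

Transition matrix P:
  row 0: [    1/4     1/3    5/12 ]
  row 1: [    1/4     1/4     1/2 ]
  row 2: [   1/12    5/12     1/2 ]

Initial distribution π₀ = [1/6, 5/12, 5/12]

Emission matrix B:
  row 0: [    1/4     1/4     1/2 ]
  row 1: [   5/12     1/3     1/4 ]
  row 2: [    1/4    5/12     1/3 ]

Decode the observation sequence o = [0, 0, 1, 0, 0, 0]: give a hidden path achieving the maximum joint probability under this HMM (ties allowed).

path = [1, 2, 2, 1, 2, 1]

t=0: δ = [4.167e-02, 1.736e-01, 1.042e-01]  (obs o_0=0)
t=1: δ = [1.085e-02, 1.808e-02, 2.170e-02]  ψ = [1, 1, 1]  (obs o_1=0)
t=2: δ = [1.130e-03, 3.014e-03, 4.521e-03]  ψ = [1, 2, 2]  (obs o_2=1)
t=3: δ = [1.884e-04, 7.849e-04, 5.651e-04]  ψ = [1, 2, 2]  (obs o_3=0)
t=4: δ = [4.906e-05, 9.811e-05, 9.811e-05]  ψ = [1, 2, 1]  (obs o_4=0)
t=5: δ = [6.132e-06, 1.703e-05, 1.226e-05]  ψ = [1, 2, 1]  (obs o_5=0)
backtrack: best end state = 1; path = [1, 2, 2, 1, 2, 1]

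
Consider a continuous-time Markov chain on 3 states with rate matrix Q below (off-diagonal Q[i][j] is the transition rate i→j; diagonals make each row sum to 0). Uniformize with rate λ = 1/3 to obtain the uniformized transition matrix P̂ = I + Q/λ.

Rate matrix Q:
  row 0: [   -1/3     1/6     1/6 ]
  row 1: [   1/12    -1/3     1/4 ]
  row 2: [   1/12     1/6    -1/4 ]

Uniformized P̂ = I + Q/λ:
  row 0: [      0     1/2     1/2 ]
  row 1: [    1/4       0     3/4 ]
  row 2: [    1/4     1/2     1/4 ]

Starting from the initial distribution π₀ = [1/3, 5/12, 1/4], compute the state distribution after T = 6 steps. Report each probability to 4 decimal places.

π = [0.2000, 0.3346, 0.4653]

t=0: π = [0.3333, 0.4167, 0.2500]
t=1: π = [0.1667, 0.2917, 0.5417]
t=2: π = [0.2083, 0.3542, 0.4375]
t=3: π = [0.1979, 0.3229, 0.4792]
t=4: π = [0.2005, 0.3385, 0.4609]
t=5: π = [0.1999, 0.3307, 0.4694]
t=6: π = [0.2000, 0.3346, 0.4653]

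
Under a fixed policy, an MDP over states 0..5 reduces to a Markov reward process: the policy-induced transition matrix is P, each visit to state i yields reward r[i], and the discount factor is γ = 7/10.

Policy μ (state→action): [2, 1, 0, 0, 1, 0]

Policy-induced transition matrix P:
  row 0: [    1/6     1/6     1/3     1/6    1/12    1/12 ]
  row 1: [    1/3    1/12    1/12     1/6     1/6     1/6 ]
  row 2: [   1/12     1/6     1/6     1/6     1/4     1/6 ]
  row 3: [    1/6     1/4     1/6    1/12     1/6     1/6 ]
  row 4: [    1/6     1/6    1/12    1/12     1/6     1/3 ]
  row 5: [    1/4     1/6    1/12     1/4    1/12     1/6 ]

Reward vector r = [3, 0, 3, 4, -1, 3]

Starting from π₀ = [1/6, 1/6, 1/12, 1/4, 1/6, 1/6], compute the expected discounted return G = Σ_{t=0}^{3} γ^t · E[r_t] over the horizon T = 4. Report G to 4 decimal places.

G = 5.2361

t=0: π = [0.1667, 0.1667, 0.0833, 0.2500, 0.1667, 0.1667], E[r] = 2.0833, γ^t·E[r] = 2.083333, running G = 2.083333
t=1: π = [0.2014, 0.1736, 0.1528, 0.1458, 0.1458, 0.1806], E[r] = 2.0417, γ^t·E[r] = 1.429167, running G = 3.512500
t=2: π = [0.1979, 0.1644, 0.1586, 0.1574, 0.1476, 0.1742], E[r] = 2.0741, γ^t·E[r] = 1.016296, running G = 4.528796
t=3: π = [0.1954, 0.1661, 0.1591, 0.1558, 0.1489, 0.1748], E[r] = 2.0620, γ^t·E[r] = 0.707272, running G = 5.236068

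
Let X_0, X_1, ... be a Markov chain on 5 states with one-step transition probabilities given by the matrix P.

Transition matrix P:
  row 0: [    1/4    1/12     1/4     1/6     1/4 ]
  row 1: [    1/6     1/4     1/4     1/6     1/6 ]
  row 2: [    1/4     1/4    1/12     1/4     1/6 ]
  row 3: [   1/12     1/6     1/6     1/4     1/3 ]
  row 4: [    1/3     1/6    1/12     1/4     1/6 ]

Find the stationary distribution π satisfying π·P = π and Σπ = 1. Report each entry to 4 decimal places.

Balance equations π_j = Σ_i π_i·P[i][j]:
  π_0 = 1/4·π_0 + 1/6·π_1 + 1/4·π_2 + 1/12·π_3 + 1/3·π_4
  π_1 = 1/12·π_0 + 1/4·π_1 + 1/4·π_2 + 1/6·π_3 + 1/6·π_4
  π_2 = 1/4·π_0 + 1/4·π_1 + 1/12·π_2 + 1/6·π_3 + 1/12·π_4
  π_3 = 1/6·π_0 + 1/6·π_1 + 1/4·π_2 + 1/4·π_3 + 1/4·π_4
  normalize: π_0 + π_1 + π_2 + π_3 + π_4 = 1
Solving the linear system gives exactly π = [4332/19921, 321/1811, 3331/19921, 4325/19921, 4402/19921].

π = [0.2175, 0.1773, 0.1672, 0.2171, 0.2210]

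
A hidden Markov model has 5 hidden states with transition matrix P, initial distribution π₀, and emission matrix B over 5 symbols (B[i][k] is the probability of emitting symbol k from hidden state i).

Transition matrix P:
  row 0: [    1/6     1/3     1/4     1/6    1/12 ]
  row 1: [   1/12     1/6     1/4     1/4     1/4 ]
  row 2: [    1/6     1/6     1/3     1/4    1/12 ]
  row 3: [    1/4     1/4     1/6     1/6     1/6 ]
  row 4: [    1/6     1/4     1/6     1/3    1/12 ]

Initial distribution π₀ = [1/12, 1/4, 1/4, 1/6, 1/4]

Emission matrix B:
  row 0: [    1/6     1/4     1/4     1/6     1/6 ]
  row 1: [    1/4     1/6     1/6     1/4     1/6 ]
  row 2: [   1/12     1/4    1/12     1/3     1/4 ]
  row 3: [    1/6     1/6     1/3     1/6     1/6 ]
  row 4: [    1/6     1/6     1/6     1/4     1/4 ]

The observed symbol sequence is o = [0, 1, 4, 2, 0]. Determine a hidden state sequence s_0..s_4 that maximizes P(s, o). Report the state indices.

path = [1, 2, 2, 3, 1]

t=0: δ = [1.389e-02, 6.250e-02, 2.083e-02, 2.778e-02, 4.167e-02]  (obs o_0=0)
t=1: δ = [1.736e-03, 1.736e-03, 3.906e-03, 2.604e-03, 2.604e-03]  ψ = [3, 1, 1, 1, 1]  (obs o_1=1)
t=2: δ = [1.085e-04, 1.085e-04, 3.255e-04, 1.628e-04, 1.085e-04]  ψ = [2, 2, 2, 2, 1]  (obs o_2=4)
t=3: δ = [1.356e-05, 9.042e-06, 9.042e-06, 2.713e-05, 4.521e-06]  ψ = [2, 2, 2, 2, 1]  (obs o_3=2)
t=4: δ = [1.130e-06, 1.695e-06, 3.768e-07, 7.535e-07, 7.535e-07]  ψ = [3, 3, 3, 3, 3]  (obs o_4=0)
backtrack: best end state = 1; path = [1, 2, 2, 3, 1]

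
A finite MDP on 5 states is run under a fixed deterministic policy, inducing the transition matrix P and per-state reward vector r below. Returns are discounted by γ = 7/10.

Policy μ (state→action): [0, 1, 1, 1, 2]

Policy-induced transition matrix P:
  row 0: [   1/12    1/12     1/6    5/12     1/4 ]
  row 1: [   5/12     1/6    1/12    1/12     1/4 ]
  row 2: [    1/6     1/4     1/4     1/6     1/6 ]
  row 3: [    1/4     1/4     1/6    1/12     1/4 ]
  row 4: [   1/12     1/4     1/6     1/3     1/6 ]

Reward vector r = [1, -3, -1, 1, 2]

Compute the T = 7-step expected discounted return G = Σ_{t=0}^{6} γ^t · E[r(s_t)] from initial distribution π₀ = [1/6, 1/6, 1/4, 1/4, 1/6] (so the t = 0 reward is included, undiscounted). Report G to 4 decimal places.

G = 0.1492

t=0: π = [0.1667, 0.1667, 0.2500, 0.2500, 0.1667], E[r] = 0.0000, γ^t·E[r] = 0.000000, running G = 0.000000
t=1: π = [0.2014, 0.2083, 0.1736, 0.2014, 0.2153], E[r] = 0.0347, γ^t·E[r] = 0.024306, running G = 0.024306
t=2: π = [0.2008, 0.1991, 0.1638, 0.2188, 0.2176], E[r] = 0.0938, γ^t·E[r] = 0.045938, running G = 0.070243
t=3: π = [0.1998, 0.1999, 0.1637, 0.2183, 0.2182], E[r] = 0.0910, γ^t·E[r] = 0.031213, running G = 0.101456
t=4: π = [0.2000, 0.2000, 0.1636, 0.2181, 0.2182], E[r] = 0.0907, γ^t·E[r] = 0.021782, running G = 0.123238
t=5: π = [0.2000, 0.2000, 0.1636, 0.2182, 0.2182], E[r] = 0.0909, γ^t·E[r] = 0.015283, running G = 0.138521
t=6: π = [0.2000, 0.2000, 0.1636, 0.2182, 0.2182], E[r] = 0.0909, γ^t·E[r] = 0.010696, running G = 0.149217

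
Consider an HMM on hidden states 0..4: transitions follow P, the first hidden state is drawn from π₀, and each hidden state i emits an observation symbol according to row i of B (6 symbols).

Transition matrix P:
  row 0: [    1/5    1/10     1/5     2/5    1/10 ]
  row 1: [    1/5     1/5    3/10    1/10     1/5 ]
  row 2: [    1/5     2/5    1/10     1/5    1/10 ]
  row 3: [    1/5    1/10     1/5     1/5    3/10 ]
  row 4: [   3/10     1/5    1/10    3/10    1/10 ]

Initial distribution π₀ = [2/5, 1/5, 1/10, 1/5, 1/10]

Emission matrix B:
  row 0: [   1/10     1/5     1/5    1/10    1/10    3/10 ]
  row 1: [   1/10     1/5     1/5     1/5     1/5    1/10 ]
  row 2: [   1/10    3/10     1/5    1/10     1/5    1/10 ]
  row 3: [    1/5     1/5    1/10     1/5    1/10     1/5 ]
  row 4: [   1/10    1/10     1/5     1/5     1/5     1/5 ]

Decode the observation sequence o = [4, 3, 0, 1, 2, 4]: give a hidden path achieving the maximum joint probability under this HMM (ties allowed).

path = [0, 3, 3, 2, 1, 2]

t=0: δ = [4.000e-02, 4.000e-02, 2.000e-02, 2.000e-02, 2.000e-02]  (obs o_0=4)
t=1: δ = [8.000e-04, 1.600e-03, 1.200e-03, 3.200e-03, 1.600e-03]  ψ = [0, 1, 1, 0, 1]  (obs o_1=3)
t=2: δ = [6.400e-05, 4.800e-05, 6.400e-05, 1.280e-04, 9.600e-05]  ψ = [3, 2, 3, 3, 3]  (obs o_2=0)
t=3: δ = [5.760e-06, 5.120e-06, 7.680e-06, 5.760e-06, 3.840e-06]  ψ = [4, 2, 3, 4, 3]  (obs o_3=1)
t=4: δ = [3.072e-07, 6.144e-07, 3.072e-07, 2.304e-07, 3.456e-07]  ψ = [2, 2, 1, 0, 3]  (obs o_4=2)
t=5: δ = [1.229e-08, 2.458e-08, 3.686e-08, 1.229e-08, 2.458e-08]  ψ = [1, 1, 1, 0, 1]  (obs o_5=4)
backtrack: best end state = 2; path = [0, 3, 3, 2, 1, 2]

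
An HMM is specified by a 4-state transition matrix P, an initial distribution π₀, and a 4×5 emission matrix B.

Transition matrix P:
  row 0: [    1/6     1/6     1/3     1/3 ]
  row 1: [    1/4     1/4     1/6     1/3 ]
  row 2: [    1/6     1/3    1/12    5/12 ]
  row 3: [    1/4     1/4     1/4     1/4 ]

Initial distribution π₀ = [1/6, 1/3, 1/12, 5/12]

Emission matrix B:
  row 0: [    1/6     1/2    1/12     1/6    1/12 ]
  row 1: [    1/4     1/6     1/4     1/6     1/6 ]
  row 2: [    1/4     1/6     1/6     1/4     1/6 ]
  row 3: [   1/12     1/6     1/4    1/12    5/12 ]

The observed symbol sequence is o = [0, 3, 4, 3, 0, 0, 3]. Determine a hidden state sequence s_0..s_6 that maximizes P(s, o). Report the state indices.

path = [1, 2, 3, 2, 1, 0, 2]

t=0: δ = [2.778e-02, 8.333e-02, 2.083e-02, 3.472e-02]  (obs o_0=0)
t=1: δ = [3.472e-03, 3.472e-03, 3.472e-03, 2.315e-03]  ψ = [1, 1, 1, 1]  (obs o_1=3)
t=2: δ = [7.234e-05, 1.929e-04, 1.929e-04, 6.028e-04]  ψ = [1, 2, 0, 2]  (obs o_2=4)
t=3: δ = [2.512e-05, 2.512e-05, 3.768e-05, 1.256e-05]  ψ = [3, 3, 3, 3]  (obs o_3=3)
t=4: δ = [1.047e-06, 3.140e-06, 2.093e-06, 1.308e-06]  ψ = [1, 2, 0, 2]  (obs o_4=0)
t=5: δ = [1.308e-07, 1.962e-07, 1.308e-07, 8.721e-08]  ψ = [1, 1, 1, 1]  (obs o_5=0)
t=6: δ = [8.176e-09, 8.176e-09, 1.090e-08, 5.451e-09]  ψ = [1, 1, 0, 1]  (obs o_6=3)
backtrack: best end state = 2; path = [1, 2, 3, 2, 1, 0, 2]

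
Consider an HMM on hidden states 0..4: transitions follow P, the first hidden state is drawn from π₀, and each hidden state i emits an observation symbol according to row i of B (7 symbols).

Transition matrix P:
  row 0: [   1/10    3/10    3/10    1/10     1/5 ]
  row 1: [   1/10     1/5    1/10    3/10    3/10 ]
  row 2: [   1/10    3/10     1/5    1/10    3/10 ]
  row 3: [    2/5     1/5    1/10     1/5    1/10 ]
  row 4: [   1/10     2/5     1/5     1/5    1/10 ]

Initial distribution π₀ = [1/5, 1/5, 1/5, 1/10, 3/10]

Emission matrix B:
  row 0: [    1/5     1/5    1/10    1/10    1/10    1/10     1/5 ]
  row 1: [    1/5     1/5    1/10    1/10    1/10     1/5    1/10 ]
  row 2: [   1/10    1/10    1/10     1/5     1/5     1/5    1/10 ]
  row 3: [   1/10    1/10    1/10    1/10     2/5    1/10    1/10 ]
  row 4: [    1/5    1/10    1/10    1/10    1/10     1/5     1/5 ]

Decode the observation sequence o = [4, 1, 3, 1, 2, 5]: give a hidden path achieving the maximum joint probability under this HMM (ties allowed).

t=0: δ = [2.000e-02, 2.000e-02, 4.000e-02, 4.000e-02, 3.000e-02]  (obs o_0=4)
t=1: δ = [3.200e-03, 2.400e-03, 8.000e-04, 8.000e-04, 1.200e-03]  ψ = [3, 2, 2, 3, 2]  (obs o_1=1)
t=2: δ = [3.200e-05, 9.600e-05, 1.920e-04, 7.200e-05, 7.200e-05]  ψ = [0, 0, 0, 1, 1]  (obs o_2=3)
t=3: δ = [5.760e-06, 1.152e-05, 3.840e-06, 2.880e-06, 5.760e-06]  ψ = [3, 2, 2, 1, 2]  (obs o_3=1)
t=4: δ = [1.152e-07, 2.304e-07, 1.728e-07, 3.456e-07, 3.456e-07]  ψ = [1, 1, 0, 1, 1]  (obs o_4=2)
t=5: δ = [1.382e-08, 2.765e-08, 1.382e-08, 6.912e-09, 1.382e-08]  ψ = [3, 4, 4, 1, 1]  (obs o_5=5)
backtrack: best end state = 1; path = [3, 0, 2, 1, 4, 1]

path = [3, 0, 2, 1, 4, 1]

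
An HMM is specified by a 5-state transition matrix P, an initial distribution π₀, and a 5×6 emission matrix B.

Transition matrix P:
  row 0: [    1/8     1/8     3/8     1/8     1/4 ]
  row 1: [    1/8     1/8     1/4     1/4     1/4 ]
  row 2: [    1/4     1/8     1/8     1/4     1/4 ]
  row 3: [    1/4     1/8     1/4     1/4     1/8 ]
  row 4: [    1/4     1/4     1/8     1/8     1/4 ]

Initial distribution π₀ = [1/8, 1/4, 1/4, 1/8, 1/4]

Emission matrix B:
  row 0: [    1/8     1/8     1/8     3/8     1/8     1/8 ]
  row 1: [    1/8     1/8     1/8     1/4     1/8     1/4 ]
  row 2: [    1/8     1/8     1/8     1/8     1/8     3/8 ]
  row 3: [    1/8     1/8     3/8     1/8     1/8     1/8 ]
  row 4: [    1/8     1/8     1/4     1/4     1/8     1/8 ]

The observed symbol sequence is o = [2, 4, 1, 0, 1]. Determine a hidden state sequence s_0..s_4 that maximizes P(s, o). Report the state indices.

path = [4, 0, 2, 0, 2]

t=0: δ = [1.562e-02, 3.125e-02, 3.125e-02, 4.688e-02, 6.250e-02]  (obs o_0=2)
t=1: δ = [1.953e-03, 1.953e-03, 1.465e-03, 1.465e-03, 1.953e-03]  ψ = [4, 4, 3, 3, 4]  (obs o_1=4)
t=2: δ = [6.104e-05, 6.104e-05, 9.155e-05, 6.104e-05, 6.104e-05]  ψ = [4, 4, 0, 1, 0]  (obs o_2=1)
t=3: δ = [2.861e-06, 1.907e-06, 2.861e-06, 2.861e-06, 2.861e-06]  ψ = [2, 4, 0, 2, 2]  (obs o_3=0)
t=4: δ = [8.941e-08, 8.941e-08, 1.341e-07, 8.941e-08, 8.941e-08]  ψ = [2, 4, 0, 2, 0]  (obs o_4=1)
backtrack: best end state = 2; path = [4, 0, 2, 0, 2]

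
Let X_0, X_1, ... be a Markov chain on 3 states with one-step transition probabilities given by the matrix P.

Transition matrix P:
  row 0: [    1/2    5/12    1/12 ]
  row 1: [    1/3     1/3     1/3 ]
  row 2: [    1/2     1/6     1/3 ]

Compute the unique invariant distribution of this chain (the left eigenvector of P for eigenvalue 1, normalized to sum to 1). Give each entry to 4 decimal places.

π = [0.4444, 0.3333, 0.2222]

Balance equations π_j = Σ_i π_i·P[i][j]:
  π_0 = 1/2·π_0 + 1/3·π_1 + 1/2·π_2
  π_1 = 5/12·π_0 + 1/3·π_1 + 1/6·π_2
  normalize: π_0 + π_1 + π_2 = 1
Solving the linear system gives exactly π = [4/9, 1/3, 2/9].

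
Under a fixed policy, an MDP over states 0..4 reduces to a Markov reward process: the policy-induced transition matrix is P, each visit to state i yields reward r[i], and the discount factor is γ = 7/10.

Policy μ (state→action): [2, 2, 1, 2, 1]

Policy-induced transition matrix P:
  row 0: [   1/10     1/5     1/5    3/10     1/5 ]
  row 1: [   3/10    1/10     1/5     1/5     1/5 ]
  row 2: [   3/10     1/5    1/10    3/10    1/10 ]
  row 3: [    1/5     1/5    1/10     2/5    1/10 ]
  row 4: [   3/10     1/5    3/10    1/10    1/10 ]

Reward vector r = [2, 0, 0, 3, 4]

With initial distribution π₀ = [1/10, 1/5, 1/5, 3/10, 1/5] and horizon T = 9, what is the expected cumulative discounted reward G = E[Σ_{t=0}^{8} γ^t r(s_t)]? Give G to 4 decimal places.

t=0: π = [0.1000, 0.2000, 0.2000, 0.3000, 0.2000], E[r] = 1.9000, γ^t·E[r] = 1.900000, running G = 1.900000
t=1: π = [0.2500, 0.1800, 0.1700, 0.2700, 0.1300], E[r] = 1.8300, γ^t·E[r] = 1.281000, running G = 3.181000
t=2: π = [0.2230, 0.1820, 0.1690, 0.2830, 0.1430], E[r] = 1.8670, γ^t·E[r] = 0.914830, running G = 4.095830
t=3: π = [0.2271, 0.1818, 0.1691, 0.2815, 0.1405], E[r] = 1.8607, γ^t·E[r] = 0.638220, running G = 4.734050
t=4: π = [0.2264, 0.1818, 0.1690, 0.2819, 0.1409], E[r] = 1.8620, γ^t·E[r] = 0.447073, running G = 5.181124
t=5: π = [0.2265, 0.1818, 0.1690, 0.2818, 0.1408], E[r] = 1.8618, γ^t·E[r] = 0.312919, running G = 5.494042
t=6: π = [0.2265, 0.1818, 0.1690, 0.2818, 0.1408], E[r] = 1.8619, γ^t·E[r] = 0.219047, running G = 5.713089
t=7: π = [0.2265, 0.1818, 0.1690, 0.2818, 0.1408], E[r] = 1.8619, γ^t·E[r] = 0.153333, running G = 5.866422
t=8: π = [0.2265, 0.1818, 0.1690, 0.2818, 0.1408], E[r] = 1.8619, γ^t·E[r] = 0.107333, running G = 5.973755

G = 5.9738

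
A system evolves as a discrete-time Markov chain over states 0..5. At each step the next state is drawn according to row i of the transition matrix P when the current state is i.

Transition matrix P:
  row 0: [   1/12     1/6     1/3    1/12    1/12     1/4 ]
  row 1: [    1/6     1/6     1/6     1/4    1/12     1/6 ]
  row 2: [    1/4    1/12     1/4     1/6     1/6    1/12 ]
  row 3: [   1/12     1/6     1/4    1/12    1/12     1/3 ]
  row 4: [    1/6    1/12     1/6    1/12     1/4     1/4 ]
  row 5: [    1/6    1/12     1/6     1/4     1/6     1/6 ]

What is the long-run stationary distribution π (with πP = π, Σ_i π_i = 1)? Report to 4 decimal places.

Balance equations π_j = Σ_i π_i·P[i][j]:
  π_0 = 1/12·π_0 + 1/6·π_1 + 1/4·π_2 + 1/12·π_3 + 1/6·π_4 + 1/6·π_5
  π_1 = 1/6·π_0 + 1/6·π_1 + 1/12·π_2 + 1/6·π_3 + 1/12·π_4 + 1/12·π_5
  π_2 = 1/3·π_0 + 1/6·π_1 + 1/4·π_2 + 1/4·π_3 + 1/6·π_4 + 1/6·π_5
  π_3 = 1/12·π_0 + 1/4·π_1 + 1/6·π_2 + 1/12·π_3 + 1/12·π_4 + 1/4·π_5
  π_4 = 1/12·π_0 + 1/12·π_1 + 1/6·π_2 + 1/12·π_3 + 1/4·π_4 + 1/6·π_5
  normalize: π_0 + π_1 + π_2 + π_3 + π_4 + π_5 = 1
Solving the linear system gives exactly π = [37354/234621, 214/1791, 52759/234621, 12133/78207, 85/597, 46670/234621].

π = [0.1592, 0.1195, 0.2249, 0.1551, 0.1424, 0.1989]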